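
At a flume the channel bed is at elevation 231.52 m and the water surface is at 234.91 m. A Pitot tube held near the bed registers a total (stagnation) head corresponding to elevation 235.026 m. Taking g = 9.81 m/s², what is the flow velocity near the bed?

Near the bed, under hydrostatic conditions, the piezometric head (z + ψ) equals the free-surface elevation, 234.91 m.
Velocity head = total − piezometric = 235.026 − 234.91 = 0.116 m.
v = √(2g·h_v) = √(2 × 9.81 × 0.116) = 1.51 m/s.

v ≈ 1.51 m/s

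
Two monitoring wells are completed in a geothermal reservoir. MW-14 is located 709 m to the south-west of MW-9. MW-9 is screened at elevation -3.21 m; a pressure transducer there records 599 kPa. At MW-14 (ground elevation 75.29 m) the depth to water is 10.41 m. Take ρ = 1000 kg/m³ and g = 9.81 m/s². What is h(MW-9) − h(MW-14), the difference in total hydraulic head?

Pressure head at MW-9: ψ = P/(ρg) = 599×1000 / (1000 × 9.81) = 61.06 m.
Total head at MW-9: h = z + ψ = -3.21 + 61.06 = 57.85 m.
Total head at MW-14: h = 75.29 − 10.41 = 64.88 m.
Head difference: h(MW-9) − h(MW-14) = 57.85 − 64.88 = -7.03 m.

Δh ≈ -7.03 m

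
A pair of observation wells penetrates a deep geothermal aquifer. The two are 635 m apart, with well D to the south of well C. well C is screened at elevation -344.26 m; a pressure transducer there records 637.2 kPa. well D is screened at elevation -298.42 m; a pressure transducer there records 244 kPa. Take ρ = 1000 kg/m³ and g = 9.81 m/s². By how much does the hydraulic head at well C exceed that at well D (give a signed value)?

Δh ≈ -5.76 m

Pressure head at well C: ψ = P/(ρg) = 637.2×1000 / (1000 × 9.81) = 64.95 m.
Total head at well C: h = z + ψ = -344.26 + 64.95 = -279.31 m.
Pressure head at well D: ψ = P/(ρg) = 244×1000 / (1000 × 9.81) = 24.87 m.
Total head at well D: h = z + ψ = -298.42 + 24.87 = -273.55 m.
Head difference: h(well C) − h(well D) = -279.31 − (-273.55) = -5.76 m.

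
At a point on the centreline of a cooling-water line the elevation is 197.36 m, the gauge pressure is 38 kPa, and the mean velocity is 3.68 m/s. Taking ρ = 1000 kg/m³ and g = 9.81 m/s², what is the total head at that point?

h ≈ 201.92 m

Pressure head ψ = P/(ρg) = 38×1000 / (1000 × 9.81) = 3.87 m.
Velocity head = v²/(2g) = 3.68² / (2 × 9.81) = 0.690 m.
h = z + ψ + v²/(2g) = 197.36 + 3.87 + 0.690 = 201.92 m.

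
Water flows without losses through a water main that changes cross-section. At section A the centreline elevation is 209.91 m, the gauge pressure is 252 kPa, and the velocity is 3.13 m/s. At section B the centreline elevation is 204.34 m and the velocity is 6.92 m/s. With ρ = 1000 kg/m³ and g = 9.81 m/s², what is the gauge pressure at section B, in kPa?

P₂ ≈ 288 kPa

Pressure head at A: ψ₁ = P₁/(ρg) = 252×1000 / (1000 × 9.81) = 25.69 m.
Velocity heads: v₁²/2g = 3.13²/19.62 = 0.499 m; v₂²/2g = 6.92²/19.62 = 2.441 m.
Total head H = z₁ + ψ₁ + v₁²/2g = 209.91 + 25.69 + 0.499 = 236.10 m.
ψ₂ = H − z₂ − v₂²/2g = 236.10 − 204.34 − 2.441 = 29.32 m.
P₂ = ρgψ₂ = 1000 × 9.81 × 29.32 ≈ 288 kPa.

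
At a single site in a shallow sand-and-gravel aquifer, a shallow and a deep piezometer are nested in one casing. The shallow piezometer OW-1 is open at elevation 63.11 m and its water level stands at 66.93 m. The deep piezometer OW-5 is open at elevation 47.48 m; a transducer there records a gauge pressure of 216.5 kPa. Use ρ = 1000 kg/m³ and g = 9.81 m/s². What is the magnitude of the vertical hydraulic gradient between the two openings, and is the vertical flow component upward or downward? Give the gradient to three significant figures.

|i_v| ≈ 0.168; vertical flow is upward

Total head at OW-1: h = 66.93 m (water level in the standpipe).
Pressure head at OW-5: ψ = P/(ρg) = 216.5×1000 / (1000 × 9.81) = 22.07 m.
Total head at OW-5: h = z + ψ = 47.48 + 22.07 = 69.55 m.
Δh = h(OW-1) − h(OW-5) = 66.93 − 69.55 = -2.62 m.
Vertical separation Δz = 63.11 − 47.48 = 15.63 m.
|i_v| = |Δh| / Δz = 2.62 / 15.63 = 0.168.
Head is higher in the deep piezometer, so vertical flow is upward (discharge condition).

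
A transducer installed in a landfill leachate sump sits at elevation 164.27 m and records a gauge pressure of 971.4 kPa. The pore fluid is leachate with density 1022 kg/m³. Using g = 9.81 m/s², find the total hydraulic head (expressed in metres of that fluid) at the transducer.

ψ = P/(ρg) = 971.4×1000 / (1022 × 9.81) = 96.89 m.
h = z + ψ = 164.27 + 96.89 = 261.16 m.

h ≈ 261.16 m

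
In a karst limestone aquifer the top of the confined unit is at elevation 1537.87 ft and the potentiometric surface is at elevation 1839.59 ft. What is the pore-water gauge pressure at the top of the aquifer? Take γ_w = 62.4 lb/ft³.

P ≈ 131 psi

Pressure head at the aquifer top: ψ = h − z = 1839.59 − 1537.87 = 301.72 ft.
P = γψ/144 = 62.4 × 301.72 / 144 = 131 psi.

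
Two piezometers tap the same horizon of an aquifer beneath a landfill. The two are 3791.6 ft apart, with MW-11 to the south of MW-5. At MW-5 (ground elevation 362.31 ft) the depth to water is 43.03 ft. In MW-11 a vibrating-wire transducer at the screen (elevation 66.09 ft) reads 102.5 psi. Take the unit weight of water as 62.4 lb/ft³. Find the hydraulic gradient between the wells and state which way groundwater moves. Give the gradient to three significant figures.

Total head at MW-5: h = 362.31 − 43.03 = 319.28 ft.
Pressure head at MW-11: ψ = 144·P/γ = 144 × 102.5 / 62.4 = 236.54 ft.
Total head at MW-11: h = z + ψ = 66.09 + 236.54 = 302.63 ft.
Head difference: h(MW-5) − h(MW-11) = 319.28 − 302.63 = 16.65 ft.
Hydraulic gradient: i = |Δh| / L = 16.65 / 3791.6 = 0.00439.
Flow is from higher to lower head: from MW-5 toward MW-11, i.e. toward the south.

i ≈ 0.00439; groundwater flows toward the south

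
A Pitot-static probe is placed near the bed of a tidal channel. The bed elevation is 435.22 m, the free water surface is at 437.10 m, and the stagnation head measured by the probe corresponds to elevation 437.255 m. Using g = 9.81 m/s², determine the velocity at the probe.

Near the bed, under hydrostatic conditions, the piezometric head (z + ψ) equals the free-surface elevation, 437.10 m.
Velocity head = total − piezometric = 437.255 − 437.10 = 0.155 m.
v = √(2g·h_v) = √(2 × 9.81 × 0.155) = 1.74 m/s.

v ≈ 1.74 m/s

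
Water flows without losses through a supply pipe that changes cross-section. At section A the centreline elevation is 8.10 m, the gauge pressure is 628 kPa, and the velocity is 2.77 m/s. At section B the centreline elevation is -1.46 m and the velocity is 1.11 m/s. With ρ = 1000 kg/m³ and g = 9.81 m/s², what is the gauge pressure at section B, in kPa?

P₂ ≈ 725 kPa

Pressure head at A: ψ₁ = P₁/(ρg) = 628×1000 / (1000 × 9.81) = 64.02 m.
Velocity heads: v₁²/2g = 2.77²/19.62 = 0.391 m; v₂²/2g = 1.11²/19.62 = 0.063 m.
Total head H = z₁ + ψ₁ + v₁²/2g = 8.10 + 64.02 + 0.391 = 72.51 m.
ψ₂ = H − z₂ − v₂²/2g = 72.51 − (-1.46) − 0.063 = 73.91 m.
P₂ = ρgψ₂ = 1000 × 9.81 × 73.91 ≈ 725 kPa.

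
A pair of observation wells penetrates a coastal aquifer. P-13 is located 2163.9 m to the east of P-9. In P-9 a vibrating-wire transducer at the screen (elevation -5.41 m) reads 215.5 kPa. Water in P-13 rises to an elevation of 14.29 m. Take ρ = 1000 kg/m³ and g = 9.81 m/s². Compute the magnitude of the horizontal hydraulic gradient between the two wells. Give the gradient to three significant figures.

i ≈ 0.00105

Pressure head at P-9: ψ = P/(ρg) = 215.5×1000 / (1000 × 9.81) = 21.97 m.
Total head at P-9: h = z + ψ = -5.41 + 21.97 = 16.56 m.
Total head at P-13: h = 14.29 m (water level in the piezometer is the total head).
Head difference: h(P-9) − h(P-13) = 16.56 − 14.29 = 2.27 m.
Hydraulic gradient: i = |Δh| / L = 2.27 / 2163.9 = 0.00105.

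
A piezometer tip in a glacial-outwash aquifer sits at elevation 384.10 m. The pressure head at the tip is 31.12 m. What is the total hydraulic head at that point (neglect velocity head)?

h = z + ψ = 384.10 + 31.12 = 415.22 m.

h ≈ 415.22 m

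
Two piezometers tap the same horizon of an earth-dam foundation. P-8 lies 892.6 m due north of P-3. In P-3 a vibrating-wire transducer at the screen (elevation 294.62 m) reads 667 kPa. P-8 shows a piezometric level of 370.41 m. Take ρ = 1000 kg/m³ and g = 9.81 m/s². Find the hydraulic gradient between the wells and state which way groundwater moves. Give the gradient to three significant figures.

i ≈ 0.00874; groundwater flows toward the south

Pressure head at P-3: ψ = P/(ρg) = 667×1000 / (1000 × 9.81) = 67.99 m.
Total head at P-3: h = z + ψ = 294.62 + 67.99 = 362.61 m.
Total head at P-8: h = 370.41 m (water level in the piezometer is the total head).
Head difference: h(P-3) − h(P-8) = 362.61 − 370.41 = -7.80 m.
Hydraulic gradient: i = |Δh| / L = 7.80 / 892.6 = 0.00874.
Flow is from higher to lower head: from P-8 toward P-3, i.e. toward the south.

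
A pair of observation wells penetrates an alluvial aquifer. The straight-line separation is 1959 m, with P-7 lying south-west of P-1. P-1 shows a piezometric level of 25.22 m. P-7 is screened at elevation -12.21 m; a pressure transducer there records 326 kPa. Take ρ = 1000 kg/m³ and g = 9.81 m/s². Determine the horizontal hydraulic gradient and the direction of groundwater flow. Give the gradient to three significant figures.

Total head at P-1: h = 25.22 m (water level in the piezometer is the total head).
Pressure head at P-7: ψ = P/(ρg) = 326×1000 / (1000 × 9.81) = 33.23 m.
Total head at P-7: h = z + ψ = -12.21 + 33.23 = 21.02 m.
Head difference: h(P-1) − h(P-7) = 25.22 − 21.02 = 4.20 m.
Hydraulic gradient: i = |Δh| / L = 4.20 / 1959 = 0.00214.
Flow is from higher to lower head: from P-1 toward P-7, i.e. toward the south-west.

i ≈ 0.00214; groundwater flows toward the south-west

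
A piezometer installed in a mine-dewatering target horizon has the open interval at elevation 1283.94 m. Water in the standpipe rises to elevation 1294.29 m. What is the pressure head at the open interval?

ψ ≈ 10.35 m

Total head h = 1294.29 m (the water-surface elevation in the piezometer).
Pressure head ψ = h − z = 1294.29 − 1283.94 = 10.35 m.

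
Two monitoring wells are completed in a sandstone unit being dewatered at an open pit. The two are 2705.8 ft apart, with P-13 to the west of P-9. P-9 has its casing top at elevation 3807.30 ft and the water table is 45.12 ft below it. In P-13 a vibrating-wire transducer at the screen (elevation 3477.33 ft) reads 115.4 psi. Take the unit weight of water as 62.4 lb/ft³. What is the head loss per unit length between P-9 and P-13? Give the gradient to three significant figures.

i ≈ 0.00685 ft/ft

Total head at P-9: h = 3807.30 − 45.12 = 3762.18 ft.
Pressure head at P-13: ψ = 144·P/γ = 144 × 115.4 / 62.4 = 266.31 ft.
Total head at P-13: h = z + ψ = 3477.33 + 266.31 = 3743.64 ft.
Head difference: h(P-9) − h(P-13) = 3762.18 − 3743.64 = 18.54 ft.
Hydraulic gradient: i = |Δh| / L = 18.54 / 2705.8 = 0.00685.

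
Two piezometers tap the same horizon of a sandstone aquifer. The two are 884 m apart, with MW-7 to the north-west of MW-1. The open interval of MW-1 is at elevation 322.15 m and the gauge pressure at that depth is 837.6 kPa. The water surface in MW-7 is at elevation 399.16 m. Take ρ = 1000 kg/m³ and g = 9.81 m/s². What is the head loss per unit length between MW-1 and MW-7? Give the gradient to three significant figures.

i ≈ 0.00947 m/m

Pressure head at MW-1: ψ = P/(ρg) = 837.6×1000 / (1000 × 9.81) = 85.38 m.
Total head at MW-1: h = z + ψ = 322.15 + 85.38 = 407.53 m.
Total head at MW-7: h = 399.16 m (water level in the piezometer is the total head).
Head difference: h(MW-1) − h(MW-7) = 407.53 − 399.16 = 8.37 m.
Hydraulic gradient: i = |Δh| / L = 8.37 / 884 = 0.00947.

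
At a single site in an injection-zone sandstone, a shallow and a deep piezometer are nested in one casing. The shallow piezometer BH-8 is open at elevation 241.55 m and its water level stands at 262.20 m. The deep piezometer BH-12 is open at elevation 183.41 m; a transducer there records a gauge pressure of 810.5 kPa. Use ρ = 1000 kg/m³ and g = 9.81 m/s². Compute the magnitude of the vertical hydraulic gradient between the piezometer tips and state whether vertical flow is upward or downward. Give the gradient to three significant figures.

|i_v| ≈ 0.0659; vertical flow is upward

Total head at BH-8: h = 262.20 m (water level in the standpipe).
Pressure head at BH-12: ψ = P/(ρg) = 810.5×1000 / (1000 × 9.81) = 82.62 m.
Total head at BH-12: h = z + ψ = 183.41 + 82.62 = 266.03 m.
Δh = h(BH-8) − h(BH-12) = 262.20 − 266.03 = -3.83 m.
Vertical separation Δz = 241.55 − 183.41 = 58.14 m.
|i_v| = |Δh| / Δz = 3.83 / 58.14 = 0.0659.
Head is higher in the deep piezometer, so vertical flow is upward (discharge condition).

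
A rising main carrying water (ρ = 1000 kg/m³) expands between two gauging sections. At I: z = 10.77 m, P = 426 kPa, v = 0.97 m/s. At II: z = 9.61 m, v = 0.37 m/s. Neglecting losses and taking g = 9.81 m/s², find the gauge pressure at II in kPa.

Pressure head at I: ψ₁ = P₁/(ρg) = 426×1000 / (1000 × 9.81) = 43.43 m.
Velocity heads: v₁²/2g = 0.97²/19.62 = 0.048 m; v₂²/2g = 0.37²/19.62 = 0.007 m.
Total head H = z₁ + ψ₁ + v₁²/2g = 10.77 + 43.43 + 0.048 = 54.25 m.
ψ₂ = H − z₂ − v₂²/2g = 54.25 − 9.61 − 0.007 = 44.63 m.
P₂ = ρgψ₂ = 1000 × 9.81 × 44.63 ≈ 438 kPa.

P₂ ≈ 438 kPa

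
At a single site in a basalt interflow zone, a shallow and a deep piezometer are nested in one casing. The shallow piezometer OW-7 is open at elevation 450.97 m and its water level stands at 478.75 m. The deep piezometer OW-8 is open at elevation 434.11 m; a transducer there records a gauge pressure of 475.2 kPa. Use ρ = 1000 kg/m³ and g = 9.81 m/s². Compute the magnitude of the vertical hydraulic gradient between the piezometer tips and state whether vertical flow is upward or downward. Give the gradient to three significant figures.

|i_v| ≈ 0.225; vertical flow is upward

Total head at OW-7: h = 478.75 m (water level in the standpipe).
Pressure head at OW-8: ψ = P/(ρg) = 475.2×1000 / (1000 × 9.81) = 48.44 m.
Total head at OW-8: h = z + ψ = 434.11 + 48.44 = 482.55 m.
Δh = h(OW-7) − h(OW-8) = 478.75 − 482.55 = -3.80 m.
Vertical separation Δz = 450.97 − 434.11 = 16.86 m.
|i_v| = |Δh| / Δz = 3.80 / 16.86 = 0.225.
Head is higher in the deep piezometer, so vertical flow is upward (discharge condition).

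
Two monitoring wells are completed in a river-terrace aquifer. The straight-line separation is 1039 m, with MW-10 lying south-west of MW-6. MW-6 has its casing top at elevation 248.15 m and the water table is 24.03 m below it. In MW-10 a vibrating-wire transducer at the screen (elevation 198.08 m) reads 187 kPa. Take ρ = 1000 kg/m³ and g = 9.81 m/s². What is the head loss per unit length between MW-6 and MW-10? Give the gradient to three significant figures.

i ≈ 0.00672 m/m

Total head at MW-6: h = 248.15 − 24.03 = 224.12 m.
Pressure head at MW-10: ψ = P/(ρg) = 187×1000 / (1000 × 9.81) = 19.06 m.
Total head at MW-10: h = z + ψ = 198.08 + 19.06 = 217.14 m.
Head difference: h(MW-6) − h(MW-10) = 224.12 − 217.14 = 6.98 m.
Hydraulic gradient: i = |Δh| / L = 6.98 / 1039 = 0.00672.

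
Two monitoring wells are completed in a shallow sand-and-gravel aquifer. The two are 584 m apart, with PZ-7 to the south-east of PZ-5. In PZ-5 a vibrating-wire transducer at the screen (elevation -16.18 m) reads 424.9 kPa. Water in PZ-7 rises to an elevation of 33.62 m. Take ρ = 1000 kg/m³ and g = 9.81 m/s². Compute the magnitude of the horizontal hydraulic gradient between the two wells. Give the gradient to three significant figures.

i ≈ 0.0111

Pressure head at PZ-5: ψ = P/(ρg) = 424.9×1000 / (1000 × 9.81) = 43.31 m.
Total head at PZ-5: h = z + ψ = -16.18 + 43.31 = 27.13 m.
Total head at PZ-7: h = 33.62 m (water level in the piezometer is the total head).
Head difference: h(PZ-5) − h(PZ-7) = 27.13 − 33.62 = -6.49 m.
Hydraulic gradient: i = |Δh| / L = 6.49 / 584 = 0.0111.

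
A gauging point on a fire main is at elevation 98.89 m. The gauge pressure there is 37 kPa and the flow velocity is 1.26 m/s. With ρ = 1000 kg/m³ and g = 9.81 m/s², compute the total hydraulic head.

Pressure head ψ = P/(ρg) = 37×1000 / (1000 × 9.81) = 3.77 m.
Velocity head = v²/(2g) = 1.26² / (2 × 9.81) = 0.081 m.
h = z + ψ + v²/(2g) = 98.89 + 3.77 + 0.081 = 102.74 m.

h ≈ 102.74 m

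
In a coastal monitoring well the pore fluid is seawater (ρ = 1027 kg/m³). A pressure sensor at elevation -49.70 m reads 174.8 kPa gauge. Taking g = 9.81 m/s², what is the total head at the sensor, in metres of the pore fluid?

ψ = P/(ρg) = 174.8×1000 / (1027 × 9.81) = 17.35 m.
h = z + ψ = -49.70 + 17.35 = -32.35 m.

h ≈ -32.35 m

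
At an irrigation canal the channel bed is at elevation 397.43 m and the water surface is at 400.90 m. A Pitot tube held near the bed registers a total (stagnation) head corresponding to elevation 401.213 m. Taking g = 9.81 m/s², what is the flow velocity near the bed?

v ≈ 2.48 m/s

Near the bed, under hydrostatic conditions, the piezometric head (z + ψ) equals the free-surface elevation, 400.90 m.
Velocity head = total − piezometric = 401.213 − 400.90 = 0.313 m.
v = √(2g·h_v) = √(2 × 9.81 × 0.313) = 2.48 m/s.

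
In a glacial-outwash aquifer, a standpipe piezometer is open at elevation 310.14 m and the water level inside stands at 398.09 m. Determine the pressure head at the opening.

ψ ≈ 87.95 m

Total head h = 398.09 m (the water-surface elevation in the piezometer).
Pressure head ψ = h − z = 398.09 − 310.14 = 87.95 m.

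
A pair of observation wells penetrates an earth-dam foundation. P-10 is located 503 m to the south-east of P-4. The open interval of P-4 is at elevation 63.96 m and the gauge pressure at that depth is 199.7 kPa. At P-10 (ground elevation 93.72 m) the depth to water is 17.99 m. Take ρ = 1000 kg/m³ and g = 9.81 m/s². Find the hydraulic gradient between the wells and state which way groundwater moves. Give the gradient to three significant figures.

Pressure head at P-4: ψ = P/(ρg) = 199.7×1000 / (1000 × 9.81) = 20.36 m.
Total head at P-4: h = z + ψ = 63.96 + 20.36 = 84.32 m.
Total head at P-10: h = 93.72 − 17.99 = 75.73 m.
Head difference: h(P-4) − h(P-10) = 84.32 − 75.73 = 8.59 m.
Hydraulic gradient: i = |Δh| / L = 8.59 / 503 = 0.0171.
Flow is from higher to lower head: from P-4 toward P-10, i.e. toward the south-east.

i ≈ 0.0171; groundwater flows toward the south-east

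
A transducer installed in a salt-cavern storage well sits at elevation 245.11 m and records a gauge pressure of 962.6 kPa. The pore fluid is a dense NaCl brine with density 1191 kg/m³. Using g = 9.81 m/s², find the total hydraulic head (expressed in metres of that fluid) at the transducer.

h ≈ 327.50 m

ψ = P/(ρg) = 962.6×1000 / (1191 × 9.81) = 82.39 m.
h = z + ψ = 245.11 + 82.39 = 327.50 m.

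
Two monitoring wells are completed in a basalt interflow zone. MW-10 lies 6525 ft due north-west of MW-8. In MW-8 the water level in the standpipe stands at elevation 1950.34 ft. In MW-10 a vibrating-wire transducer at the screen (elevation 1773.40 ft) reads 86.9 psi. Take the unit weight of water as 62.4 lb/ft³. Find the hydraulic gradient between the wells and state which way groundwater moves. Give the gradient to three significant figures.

i ≈ 0.00362; groundwater flows toward the south-east

Total head at MW-8: h = 1950.34 ft (water level in the piezometer is the total head).
Pressure head at MW-10: ψ = 144·P/γ = 144 × 86.9 / 62.4 = 200.54 ft.
Total head at MW-10: h = z + ψ = 1773.40 + 200.54 = 1973.94 ft.
Head difference: h(MW-8) − h(MW-10) = 1950.34 − 1973.94 = -23.60 ft.
Hydraulic gradient: i = |Δh| / L = 23.60 / 6525 = 0.00362.
Flow is from higher to lower head: from MW-10 toward MW-8, i.e. toward the south-east.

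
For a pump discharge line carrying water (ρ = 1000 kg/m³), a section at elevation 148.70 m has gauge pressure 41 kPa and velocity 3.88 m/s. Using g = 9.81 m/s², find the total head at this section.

Pressure head ψ = P/(ρg) = 41×1000 / (1000 × 9.81) = 4.18 m.
Velocity head = v²/(2g) = 3.88² / (2 × 9.81) = 0.767 m.
h = z + ψ + v²/(2g) = 148.70 + 4.18 + 0.767 = 153.65 m.

h ≈ 153.65 m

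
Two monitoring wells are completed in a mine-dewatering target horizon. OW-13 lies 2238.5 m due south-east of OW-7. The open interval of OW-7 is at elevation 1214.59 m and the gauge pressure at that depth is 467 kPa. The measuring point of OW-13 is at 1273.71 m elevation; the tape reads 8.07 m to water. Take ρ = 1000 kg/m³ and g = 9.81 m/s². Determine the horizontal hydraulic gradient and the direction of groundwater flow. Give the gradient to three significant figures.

i ≈ 0.00154; groundwater flows toward the north-west

Pressure head at OW-7: ψ = P/(ρg) = 467×1000 / (1000 × 9.81) = 47.60 m.
Total head at OW-7: h = z + ψ = 1214.59 + 47.60 = 1262.19 m.
Total head at OW-13: h = 1273.71 − 8.07 = 1265.64 m.
Head difference: h(OW-7) − h(OW-13) = 1262.19 − 1265.64 = -3.45 m.
Hydraulic gradient: i = |Δh| / L = 3.45 / 2238.5 = 0.00154.
Flow is from higher to lower head: from OW-13 toward OW-7, i.e. toward the north-west.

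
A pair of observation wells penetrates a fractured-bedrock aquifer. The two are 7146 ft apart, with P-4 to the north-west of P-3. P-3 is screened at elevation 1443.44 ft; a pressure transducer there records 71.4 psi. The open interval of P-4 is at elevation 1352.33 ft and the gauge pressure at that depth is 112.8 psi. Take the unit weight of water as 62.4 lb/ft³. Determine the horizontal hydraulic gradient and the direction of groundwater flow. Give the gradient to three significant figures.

i ≈ 0.000620; groundwater flows toward the south-east

Pressure head at P-3: ψ = 144·P/γ = 144 × 71.4 / 62.4 = 164.77 ft.
Total head at P-3: h = z + ψ = 1443.44 + 164.77 = 1608.21 ft.
Pressure head at P-4: ψ = 144·P/γ = 144 × 112.8 / 62.4 = 260.31 ft.
Total head at P-4: h = z + ψ = 1352.33 + 260.31 = 1612.64 ft.
Head difference: h(P-3) − h(P-4) = 1608.21 − 1612.64 = -4.43 ft.
Hydraulic gradient: i = |Δh| / L = 4.43 / 7146 = 0.000620.
Flow is from higher to lower head: from P-4 toward P-3, i.e. toward the south-east.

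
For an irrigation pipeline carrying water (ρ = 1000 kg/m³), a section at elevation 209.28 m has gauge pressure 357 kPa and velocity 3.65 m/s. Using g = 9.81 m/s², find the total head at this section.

h ≈ 246.35 m

Pressure head ψ = P/(ρg) = 357×1000 / (1000 × 9.81) = 36.39 m.
Velocity head = v²/(2g) = 3.65² / (2 × 9.81) = 0.679 m.
h = z + ψ + v²/(2g) = 209.28 + 36.39 + 0.679 = 246.35 m.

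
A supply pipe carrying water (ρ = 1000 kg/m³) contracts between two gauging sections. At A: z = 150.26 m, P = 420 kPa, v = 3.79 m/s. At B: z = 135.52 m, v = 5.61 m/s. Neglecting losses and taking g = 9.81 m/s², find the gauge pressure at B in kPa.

Pressure head at A: ψ₁ = P₁/(ρg) = 420×1000 / (1000 × 9.81) = 42.81 m.
Velocity heads: v₁²/2g = 3.79²/19.62 = 0.732 m; v₂²/2g = 5.61²/19.62 = 1.604 m.
Total head H = z₁ + ψ₁ + v₁²/2g = 150.26 + 42.81 + 0.732 = 193.80 m.
ψ₂ = H − z₂ − v₂²/2g = 193.80 − 135.52 − 1.604 = 56.68 m.
P₂ = ρgψ₂ = 1000 × 9.81 × 56.68 ≈ 556 kPa.

P₂ ≈ 556 kPa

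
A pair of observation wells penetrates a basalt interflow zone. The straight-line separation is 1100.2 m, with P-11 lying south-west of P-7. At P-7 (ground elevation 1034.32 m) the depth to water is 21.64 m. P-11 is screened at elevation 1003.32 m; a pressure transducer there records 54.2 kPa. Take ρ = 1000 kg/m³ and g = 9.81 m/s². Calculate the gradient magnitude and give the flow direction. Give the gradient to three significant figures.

Total head at P-7: h = 1034.32 − 21.64 = 1012.68 m.
Pressure head at P-11: ψ = P/(ρg) = 54.2×1000 / (1000 × 9.81) = 5.52 m.
Total head at P-11: h = z + ψ = 1003.32 + 5.52 = 1008.84 m.
Head difference: h(P-7) − h(P-11) = 1012.68 − 1008.84 = 3.84 m.
Hydraulic gradient: i = |Δh| / L = 3.84 / 1100.2 = 0.00349.
Flow is from higher to lower head: from P-7 toward P-11, i.e. toward the south-west.

i ≈ 0.00349; groundwater flows toward the south-west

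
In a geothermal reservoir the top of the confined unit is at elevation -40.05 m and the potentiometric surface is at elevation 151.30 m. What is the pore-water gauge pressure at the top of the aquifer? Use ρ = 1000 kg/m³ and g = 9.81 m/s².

Pressure head at the aquifer top: ψ = h − z = 151.30 − (-40.05) = 191.35 m.
P = ρgψ = 1000 × 9.81 × 191.35 = 1877144 Pa ≈ 1880 kPa.

P ≈ 1880 kPa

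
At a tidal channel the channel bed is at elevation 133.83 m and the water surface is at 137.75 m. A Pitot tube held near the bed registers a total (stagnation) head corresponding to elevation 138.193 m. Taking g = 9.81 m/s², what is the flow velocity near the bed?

v ≈ 2.95 m/s

Near the bed, under hydrostatic conditions, the piezometric head (z + ψ) equals the free-surface elevation, 137.75 m.
Velocity head = total − piezometric = 138.193 − 137.75 = 0.443 m.
v = √(2g·h_v) = √(2 × 9.81 × 0.443) = 2.95 m/s.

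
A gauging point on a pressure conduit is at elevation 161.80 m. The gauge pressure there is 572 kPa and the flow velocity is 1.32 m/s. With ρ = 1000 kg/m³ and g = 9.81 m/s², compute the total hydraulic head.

Pressure head ψ = P/(ρg) = 572×1000 / (1000 × 9.81) = 58.31 m.
Velocity head = v²/(2g) = 1.32² / (2 × 9.81) = 0.089 m.
h = z + ψ + v²/(2g) = 161.80 + 58.31 + 0.089 = 220.20 m.

h ≈ 220.20 m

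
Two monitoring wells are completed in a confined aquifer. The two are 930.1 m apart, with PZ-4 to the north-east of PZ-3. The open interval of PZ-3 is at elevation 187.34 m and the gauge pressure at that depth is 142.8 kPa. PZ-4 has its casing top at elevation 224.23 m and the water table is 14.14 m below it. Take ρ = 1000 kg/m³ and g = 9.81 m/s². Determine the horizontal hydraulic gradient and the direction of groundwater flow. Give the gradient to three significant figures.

i ≈ 0.00881; groundwater flows toward the south-west

Pressure head at PZ-3: ψ = P/(ρg) = 142.8×1000 / (1000 × 9.81) = 14.56 m.
Total head at PZ-3: h = z + ψ = 187.34 + 14.56 = 201.90 m.
Total head at PZ-4: h = 224.23 − 14.14 = 210.09 m.
Head difference: h(PZ-3) − h(PZ-4) = 201.90 − 210.09 = -8.19 m.
Hydraulic gradient: i = |Δh| / L = 8.19 / 930.1 = 0.00881.
Flow is from higher to lower head: from PZ-4 toward PZ-3, i.e. toward the south-west.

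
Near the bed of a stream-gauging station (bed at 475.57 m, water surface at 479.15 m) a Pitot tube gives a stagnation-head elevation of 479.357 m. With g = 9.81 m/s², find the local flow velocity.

Near the bed, under hydrostatic conditions, the piezometric head (z + ψ) equals the free-surface elevation, 479.15 m.
Velocity head = total − piezometric = 479.357 − 479.15 = 0.207 m.
v = √(2g·h_v) = √(2 × 9.81 × 0.207) = 2.02 m/s.

v ≈ 2.02 m/s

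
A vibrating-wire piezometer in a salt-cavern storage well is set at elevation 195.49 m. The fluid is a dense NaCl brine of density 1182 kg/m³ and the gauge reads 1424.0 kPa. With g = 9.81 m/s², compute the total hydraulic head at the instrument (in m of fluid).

h ≈ 318.30 m

ψ = P/(ρg) = 1424.0×1000 / (1182 × 9.81) = 122.81 m.
h = z + ψ = 195.49 + 122.81 = 318.30 m.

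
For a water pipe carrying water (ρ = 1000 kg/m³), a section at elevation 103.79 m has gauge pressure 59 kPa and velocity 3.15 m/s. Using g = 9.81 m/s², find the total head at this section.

Pressure head ψ = P/(ρg) = 59×1000 / (1000 × 9.81) = 6.01 m.
Velocity head = v²/(2g) = 3.15² / (2 × 9.81) = 0.506 m.
h = z + ψ + v²/(2g) = 103.79 + 6.01 + 0.506 = 110.31 m.

h ≈ 110.31 m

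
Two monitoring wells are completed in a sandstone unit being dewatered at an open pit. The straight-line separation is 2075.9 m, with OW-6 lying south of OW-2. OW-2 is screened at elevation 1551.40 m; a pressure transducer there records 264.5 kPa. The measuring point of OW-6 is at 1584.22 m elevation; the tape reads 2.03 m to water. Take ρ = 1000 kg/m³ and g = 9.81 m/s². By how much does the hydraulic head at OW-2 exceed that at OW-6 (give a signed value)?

Δh ≈ -3.83 m

Pressure head at OW-2: ψ = P/(ρg) = 264.5×1000 / (1000 × 9.81) = 26.96 m.
Total head at OW-2: h = z + ψ = 1551.40 + 26.96 = 1578.36 m.
Total head at OW-6: h = 1584.22 − 2.03 = 1582.19 m.
Head difference: h(OW-2) − h(OW-6) = 1578.36 − 1582.19 = -3.83 m.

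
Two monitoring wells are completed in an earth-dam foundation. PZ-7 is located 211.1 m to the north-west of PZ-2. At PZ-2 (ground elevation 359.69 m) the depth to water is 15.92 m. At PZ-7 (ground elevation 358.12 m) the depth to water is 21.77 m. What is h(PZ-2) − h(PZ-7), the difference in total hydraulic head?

Total head at PZ-2: h = 359.69 − 15.92 = 343.77 m.
Total head at PZ-7: h = 358.12 − 21.77 = 336.35 m.
Head difference: h(PZ-2) − h(PZ-7) = 343.77 − 336.35 = 7.42 m.

Δh ≈ 7.42 m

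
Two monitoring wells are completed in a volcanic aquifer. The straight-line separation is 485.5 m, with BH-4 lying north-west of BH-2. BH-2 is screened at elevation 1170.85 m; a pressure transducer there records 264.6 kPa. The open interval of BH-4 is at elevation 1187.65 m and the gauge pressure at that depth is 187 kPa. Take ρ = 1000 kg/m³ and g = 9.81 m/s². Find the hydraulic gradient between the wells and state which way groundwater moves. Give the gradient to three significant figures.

Pressure head at BH-2: ψ = P/(ρg) = 264.6×1000 / (1000 × 9.81) = 26.97 m.
Total head at BH-2: h = z + ψ = 1170.85 + 26.97 = 1197.82 m.
Pressure head at BH-4: ψ = P/(ρg) = 187×1000 / (1000 × 9.81) = 19.06 m.
Total head at BH-4: h = z + ψ = 1187.65 + 19.06 = 1206.71 m.
Head difference: h(BH-2) − h(BH-4) = 1197.82 − 1206.71 = -8.89 m.
Hydraulic gradient: i = |Δh| / L = 8.89 / 485.5 = 0.0183.
Flow is from higher to lower head: from BH-4 toward BH-2, i.e. toward the south-east.

i ≈ 0.0183; groundwater flows toward the south-east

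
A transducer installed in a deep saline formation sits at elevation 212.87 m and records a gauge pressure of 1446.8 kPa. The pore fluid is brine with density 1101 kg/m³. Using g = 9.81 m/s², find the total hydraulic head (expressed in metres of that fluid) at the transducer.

ψ = P/(ρg) = 1446.8×1000 / (1101 × 9.81) = 133.95 m.
h = z + ψ = 212.87 + 133.95 = 346.82 m.

h ≈ 346.82 m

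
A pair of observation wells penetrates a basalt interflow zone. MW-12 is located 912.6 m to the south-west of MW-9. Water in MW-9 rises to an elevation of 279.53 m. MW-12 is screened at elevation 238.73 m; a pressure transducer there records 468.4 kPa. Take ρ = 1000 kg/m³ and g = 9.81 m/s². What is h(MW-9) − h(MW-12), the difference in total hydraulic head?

Total head at MW-9: h = 279.53 m (water level in the piezometer is the total head).
Pressure head at MW-12: ψ = P/(ρg) = 468.4×1000 / (1000 × 9.81) = 47.75 m.
Total head at MW-12: h = z + ψ = 238.73 + 47.75 = 286.48 m.
Head difference: h(MW-9) − h(MW-12) = 279.53 − 286.48 = -6.95 m.

Δh ≈ -6.95 m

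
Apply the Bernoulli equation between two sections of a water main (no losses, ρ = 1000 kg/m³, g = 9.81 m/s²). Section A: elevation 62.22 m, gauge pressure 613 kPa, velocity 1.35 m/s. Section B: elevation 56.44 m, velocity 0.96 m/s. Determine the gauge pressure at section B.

P₂ ≈ 670 kPa

Pressure head at A: ψ₁ = P₁/(ρg) = 613×1000 / (1000 × 9.81) = 62.49 m.
Velocity heads: v₁²/2g = 1.35²/19.62 = 0.093 m; v₂²/2g = 0.96²/19.62 = 0.047 m.
Total head H = z₁ + ψ₁ + v₁²/2g = 62.22 + 62.49 + 0.093 = 124.80 m.
ψ₂ = H − z₂ − v₂²/2g = 124.80 − 56.44 − 0.047 = 68.31 m.
P₂ = ρgψ₂ = 1000 × 9.81 × 68.31 ≈ 670 kPa.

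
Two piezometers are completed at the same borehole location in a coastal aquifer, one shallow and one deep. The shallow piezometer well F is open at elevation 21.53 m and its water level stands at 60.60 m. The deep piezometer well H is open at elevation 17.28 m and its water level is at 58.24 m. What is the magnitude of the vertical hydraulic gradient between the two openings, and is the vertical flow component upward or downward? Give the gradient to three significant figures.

Total head at well F: h = 60.60 m (water level in the standpipe).
Total head at well H: h = 58.24 m.
Δh = h(well F) − h(well H) = 60.60 − 58.24 = 2.36 m.
Vertical separation Δz = 21.53 − 17.28 = 4.25 m.
|i_v| = |Δh| / Δz = 2.36 / 4.25 = 0.555.
Head is higher in the shallow piezometer, so vertical flow is downward (recharge condition).

|i_v| ≈ 0.555; vertical flow is downward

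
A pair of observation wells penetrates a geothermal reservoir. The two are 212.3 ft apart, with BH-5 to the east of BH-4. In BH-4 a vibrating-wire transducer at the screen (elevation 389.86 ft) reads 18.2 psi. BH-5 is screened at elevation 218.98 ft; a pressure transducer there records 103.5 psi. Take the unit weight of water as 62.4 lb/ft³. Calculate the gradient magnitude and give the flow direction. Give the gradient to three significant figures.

Pressure head at BH-4: ψ = 144·P/γ = 144 × 18.2 / 62.4 = 42.00 ft.
Total head at BH-4: h = z + ψ = 389.86 + 42.00 = 431.86 ft.
Pressure head at BH-5: ψ = 144·P/γ = 144 × 103.5 / 62.4 = 238.85 ft.
Total head at BH-5: h = z + ψ = 218.98 + 238.85 = 457.83 ft.
Head difference: h(BH-4) − h(BH-5) = 431.86 − 457.83 = -25.97 ft.
Hydraulic gradient: i = |Δh| / L = 25.97 / 212.3 = 0.122.
Flow is from higher to lower head: from BH-5 toward BH-4, i.e. toward the west.

i ≈ 0.122; groundwater flows toward the west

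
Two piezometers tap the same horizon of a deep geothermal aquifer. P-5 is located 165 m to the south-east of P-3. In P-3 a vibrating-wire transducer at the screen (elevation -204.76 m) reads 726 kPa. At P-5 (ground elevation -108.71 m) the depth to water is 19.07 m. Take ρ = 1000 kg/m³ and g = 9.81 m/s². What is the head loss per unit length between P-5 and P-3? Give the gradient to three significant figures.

Pressure head at P-3: ψ = P/(ρg) = 726×1000 / (1000 × 9.81) = 74.01 m.
Total head at P-3: h = z + ψ = -204.76 + 74.01 = -130.75 m.
Total head at P-5: h = -108.71 − 19.07 = -127.78 m.
Head difference: h(P-3) − h(P-5) = -130.75 − (-127.78) = -2.97 m.
Hydraulic gradient: i = |Δh| / L = 2.97 / 165 = 0.0180.

i ≈ 0.0180 m/m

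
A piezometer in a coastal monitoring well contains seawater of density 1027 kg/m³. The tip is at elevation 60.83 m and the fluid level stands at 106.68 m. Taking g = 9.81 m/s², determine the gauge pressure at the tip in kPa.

Pressure head ψ = h − z = 106.68 − 60.83 = 45.85 m.
P = ρgψ = 1027 × 9.81 × 45.85 = 461933 Pa ≈ 462 kPa.

P ≈ 462 kPa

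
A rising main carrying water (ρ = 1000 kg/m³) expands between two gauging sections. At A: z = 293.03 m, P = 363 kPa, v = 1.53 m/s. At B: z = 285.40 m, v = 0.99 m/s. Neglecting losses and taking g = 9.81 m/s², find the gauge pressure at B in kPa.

Pressure head at A: ψ₁ = P₁/(ρg) = 363×1000 / (1000 × 9.81) = 37.00 m.
Velocity heads: v₁²/2g = 1.53²/19.62 = 0.119 m; v₂²/2g = 0.99²/19.62 = 0.050 m.
Total head H = z₁ + ψ₁ + v₁²/2g = 293.03 + 37.00 + 0.119 = 330.15 m.
ψ₂ = H − z₂ − v₂²/2g = 330.15 − 285.40 − 0.050 = 44.70 m.
P₂ = ρgψ₂ = 1000 × 9.81 × 44.70 ≈ 439 kPa.

P₂ ≈ 439 kPa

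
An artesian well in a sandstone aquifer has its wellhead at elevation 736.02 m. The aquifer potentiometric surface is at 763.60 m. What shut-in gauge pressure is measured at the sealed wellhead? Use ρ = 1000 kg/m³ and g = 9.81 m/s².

P ≈ 271 kPa

Head above the cap: Δh = 763.60 − 736.02 = 27.58 m.
P = ρgΔh = 1000 × 9.81 × 27.58 = 270560 Pa ≈ 271 kPa.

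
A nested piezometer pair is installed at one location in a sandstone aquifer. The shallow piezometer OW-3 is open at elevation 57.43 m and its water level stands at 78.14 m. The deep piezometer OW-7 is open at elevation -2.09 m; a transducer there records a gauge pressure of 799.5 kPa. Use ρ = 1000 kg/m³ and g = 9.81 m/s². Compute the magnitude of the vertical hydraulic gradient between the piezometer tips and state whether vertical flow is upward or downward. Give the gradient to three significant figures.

Total head at OW-3: h = 78.14 m (water level in the standpipe).
Pressure head at OW-7: ψ = P/(ρg) = 799.5×1000 / (1000 × 9.81) = 81.50 m.
Total head at OW-7: h = z + ψ = -2.09 + 81.50 = 79.41 m.
Δh = h(OW-3) − h(OW-7) = 78.14 − 79.41 = -1.27 m.
Vertical separation Δz = 57.43 − (-2.09) = 59.52 m.
|i_v| = |Δh| / Δz = 1.27 / 59.52 = 0.0213.
Head is higher in the deep piezometer, so vertical flow is upward (discharge condition).

|i_v| ≈ 0.0213; vertical flow is upward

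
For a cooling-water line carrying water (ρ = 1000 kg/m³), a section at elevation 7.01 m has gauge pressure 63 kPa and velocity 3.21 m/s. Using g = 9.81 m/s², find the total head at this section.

Pressure head ψ = P/(ρg) = 63×1000 / (1000 × 9.81) = 6.42 m.
Velocity head = v²/(2g) = 3.21² / (2 × 9.81) = 0.525 m.
h = z + ψ + v²/(2g) = 7.01 + 6.42 + 0.525 = 13.96 m.

h ≈ 13.96 m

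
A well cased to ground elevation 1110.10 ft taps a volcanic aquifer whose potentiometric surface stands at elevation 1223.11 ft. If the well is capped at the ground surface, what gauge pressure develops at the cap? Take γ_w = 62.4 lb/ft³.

Head above the cap: Δh = 1223.11 − 1110.10 = 113.01 ft.
P = γΔh/144 = 62.4 × 113.01 / 144 = 49.0 psi.

P ≈ 49.0 psi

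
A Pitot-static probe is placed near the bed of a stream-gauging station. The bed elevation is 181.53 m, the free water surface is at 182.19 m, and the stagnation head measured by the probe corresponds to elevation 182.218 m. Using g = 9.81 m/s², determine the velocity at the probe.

v ≈ 0.741 m/s

Near the bed, under hydrostatic conditions, the piezometric head (z + ψ) equals the free-surface elevation, 182.19 m.
Velocity head = total − piezometric = 182.218 − 182.19 = 0.028 m.
v = √(2g·h_v) = √(2 × 9.81 × 0.028) = 0.741 m/s.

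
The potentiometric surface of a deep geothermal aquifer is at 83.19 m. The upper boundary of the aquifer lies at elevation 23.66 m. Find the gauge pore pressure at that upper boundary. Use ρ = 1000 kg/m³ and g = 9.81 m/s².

Pressure head at the aquifer top: ψ = h − z = 83.19 − 23.66 = 59.53 m.
P = ρgψ = 1000 × 9.81 × 59.53 = 583989 Pa ≈ 584 kPa.

P ≈ 584 kPa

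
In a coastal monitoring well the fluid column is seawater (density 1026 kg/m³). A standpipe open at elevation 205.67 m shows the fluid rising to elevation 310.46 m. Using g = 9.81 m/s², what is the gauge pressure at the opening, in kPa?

Pressure head ψ = h − z = 310.46 − 205.67 = 104.79 m.
P = ρgψ = 1026 × 9.81 × 104.79 = 1054718 Pa ≈ 1050 kPa.

P ≈ 1050 kPa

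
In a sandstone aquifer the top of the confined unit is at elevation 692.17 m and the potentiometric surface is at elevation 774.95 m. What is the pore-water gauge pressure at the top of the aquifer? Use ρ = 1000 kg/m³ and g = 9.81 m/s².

Pressure head at the aquifer top: ψ = h − z = 774.95 − 692.17 = 82.78 m.
P = ρgψ = 1000 × 9.81 × 82.78 = 812072 Pa ≈ 812 kPa.

P ≈ 812 kPa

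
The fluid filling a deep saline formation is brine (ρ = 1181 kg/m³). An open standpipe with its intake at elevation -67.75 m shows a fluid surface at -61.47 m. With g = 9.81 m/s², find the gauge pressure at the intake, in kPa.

P ≈ 72.8 kPa

Pressure head ψ = h − z = -61.47 − (-67.75) = 6.28 m.
P = ρgψ = 1181 × 9.81 × 6.28 = 72758 Pa ≈ 72.8 kPa.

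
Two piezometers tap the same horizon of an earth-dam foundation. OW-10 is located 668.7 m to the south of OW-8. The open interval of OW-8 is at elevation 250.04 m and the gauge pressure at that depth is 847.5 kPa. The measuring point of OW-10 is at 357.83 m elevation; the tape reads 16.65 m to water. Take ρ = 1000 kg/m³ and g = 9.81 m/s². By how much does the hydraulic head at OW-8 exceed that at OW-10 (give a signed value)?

Pressure head at OW-8: ψ = P/(ρg) = 847.5×1000 / (1000 × 9.81) = 86.39 m.
Total head at OW-8: h = z + ψ = 250.04 + 86.39 = 336.43 m.
Total head at OW-10: h = 357.83 − 16.65 = 341.18 m.
Head difference: h(OW-8) − h(OW-10) = 336.43 − 341.18 = -4.75 m.

Δh ≈ -4.75 m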